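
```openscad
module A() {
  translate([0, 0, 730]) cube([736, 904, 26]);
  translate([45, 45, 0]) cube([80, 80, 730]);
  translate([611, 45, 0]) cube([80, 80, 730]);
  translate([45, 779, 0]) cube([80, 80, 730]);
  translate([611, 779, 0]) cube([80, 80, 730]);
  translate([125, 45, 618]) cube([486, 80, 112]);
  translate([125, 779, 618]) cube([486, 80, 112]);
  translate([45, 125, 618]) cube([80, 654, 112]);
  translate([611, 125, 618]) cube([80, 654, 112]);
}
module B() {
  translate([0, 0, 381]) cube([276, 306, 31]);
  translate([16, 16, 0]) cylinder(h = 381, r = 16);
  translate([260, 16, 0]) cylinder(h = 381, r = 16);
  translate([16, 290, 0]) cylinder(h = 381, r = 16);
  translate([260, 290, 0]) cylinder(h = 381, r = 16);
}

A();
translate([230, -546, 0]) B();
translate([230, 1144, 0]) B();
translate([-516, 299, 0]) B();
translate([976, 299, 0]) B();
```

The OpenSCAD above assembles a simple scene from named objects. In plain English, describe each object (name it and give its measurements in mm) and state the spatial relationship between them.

A is a table: top 736 mm (x) × 904 mm (y), 26 mm thick, upper face at z = 756 mm, on four 80×80 mm square legs, each inset 45 mm from the nearest pair of top edges, running from z = 0 to the bottom of the top. Four apron rails, 80 mm thick and 112 mm tall, run between adjacent legs with their top edges flush with the underside of the top and their outer faces flush with the legs' outer faces.

B is a four-legged stool. The seat is a 276×306×31 mm slab whose top surface is at z = 412 mm; four round legs, each 32 mm in diameter, run from the floor (z = 0) to the underside of the seat, each leg's axis is inset half a diameter from the nearest pair of seat edges (so the leg's bounding box is flush with the corner).

Four stools sit around the table at the −y, +y, −x, +x sides.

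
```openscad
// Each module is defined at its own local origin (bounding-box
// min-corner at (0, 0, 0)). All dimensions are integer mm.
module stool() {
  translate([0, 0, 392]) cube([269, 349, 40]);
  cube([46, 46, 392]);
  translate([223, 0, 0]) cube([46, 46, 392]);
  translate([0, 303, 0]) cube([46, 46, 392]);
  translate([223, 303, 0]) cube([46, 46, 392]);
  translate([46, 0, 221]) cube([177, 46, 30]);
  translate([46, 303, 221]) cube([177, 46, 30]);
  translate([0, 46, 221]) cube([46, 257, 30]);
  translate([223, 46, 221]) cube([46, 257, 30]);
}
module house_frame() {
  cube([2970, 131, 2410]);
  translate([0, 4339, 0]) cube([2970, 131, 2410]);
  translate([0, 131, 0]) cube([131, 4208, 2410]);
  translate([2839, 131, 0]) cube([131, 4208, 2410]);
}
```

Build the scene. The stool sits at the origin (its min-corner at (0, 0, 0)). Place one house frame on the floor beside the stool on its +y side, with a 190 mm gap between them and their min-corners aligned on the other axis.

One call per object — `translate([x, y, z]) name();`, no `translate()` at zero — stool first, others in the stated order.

stool();
translate([0, 539, 0]) house_frame();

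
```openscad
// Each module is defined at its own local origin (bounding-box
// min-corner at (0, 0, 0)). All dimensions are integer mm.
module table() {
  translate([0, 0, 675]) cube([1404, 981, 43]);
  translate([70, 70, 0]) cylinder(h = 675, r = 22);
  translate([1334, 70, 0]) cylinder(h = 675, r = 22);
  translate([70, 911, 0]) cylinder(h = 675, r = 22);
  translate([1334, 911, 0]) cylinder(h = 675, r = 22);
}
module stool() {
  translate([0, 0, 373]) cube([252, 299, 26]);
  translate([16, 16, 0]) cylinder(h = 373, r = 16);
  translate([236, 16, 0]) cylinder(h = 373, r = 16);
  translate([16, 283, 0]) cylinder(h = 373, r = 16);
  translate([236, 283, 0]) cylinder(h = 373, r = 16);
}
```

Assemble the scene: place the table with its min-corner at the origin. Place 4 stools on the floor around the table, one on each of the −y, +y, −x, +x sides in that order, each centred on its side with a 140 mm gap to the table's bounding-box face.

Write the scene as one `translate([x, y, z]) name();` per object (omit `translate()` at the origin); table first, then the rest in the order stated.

table();
translate([576, -439, 0]) stool();
translate([576, 1121, 0]) stool();
translate([-392, 341, 0]) stool();
translate([1544, 341, 0]) stool();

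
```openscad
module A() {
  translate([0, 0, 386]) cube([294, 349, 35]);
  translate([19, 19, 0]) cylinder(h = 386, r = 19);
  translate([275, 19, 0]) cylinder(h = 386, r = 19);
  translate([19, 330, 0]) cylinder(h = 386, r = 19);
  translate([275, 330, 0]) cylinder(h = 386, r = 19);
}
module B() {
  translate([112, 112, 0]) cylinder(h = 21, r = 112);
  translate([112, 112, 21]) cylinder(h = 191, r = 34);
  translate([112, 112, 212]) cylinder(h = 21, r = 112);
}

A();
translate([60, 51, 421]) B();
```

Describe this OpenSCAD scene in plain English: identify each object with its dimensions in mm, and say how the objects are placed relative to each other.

A is a four-legged stool. The seat is a 294×349×35 mm slab whose top surface is at z = 421 mm; four round legs, each 38 mm in diameter, run from the floor (z = 0) to the underside of the seat, each leg's axis is inset half a diameter from the nearest pair of seat edges (so the leg's bounding box is flush with the corner).

B is a spool: two coaxial disc flanges of radius 112 mm and thickness 21 mm, joined by a core cylinder of radius 34 mm and height 191 mm. The lower flange rests on z = 0 and the three cylinders share a vertical axis.

The spool is on top of the stool.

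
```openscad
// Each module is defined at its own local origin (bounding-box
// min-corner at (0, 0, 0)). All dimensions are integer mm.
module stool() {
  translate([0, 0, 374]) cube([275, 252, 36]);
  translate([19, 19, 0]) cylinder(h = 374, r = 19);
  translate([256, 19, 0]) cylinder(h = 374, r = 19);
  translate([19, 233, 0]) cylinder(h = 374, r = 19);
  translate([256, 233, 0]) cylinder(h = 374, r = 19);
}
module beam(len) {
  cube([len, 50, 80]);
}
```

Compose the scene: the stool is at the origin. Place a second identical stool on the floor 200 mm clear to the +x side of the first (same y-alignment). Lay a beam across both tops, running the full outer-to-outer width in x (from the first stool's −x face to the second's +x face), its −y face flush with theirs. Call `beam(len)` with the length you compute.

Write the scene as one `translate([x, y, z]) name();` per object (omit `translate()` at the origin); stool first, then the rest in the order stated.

stool();
translate([475, 0, 0]) stool();
translate([0, 0, 410]) beam(750);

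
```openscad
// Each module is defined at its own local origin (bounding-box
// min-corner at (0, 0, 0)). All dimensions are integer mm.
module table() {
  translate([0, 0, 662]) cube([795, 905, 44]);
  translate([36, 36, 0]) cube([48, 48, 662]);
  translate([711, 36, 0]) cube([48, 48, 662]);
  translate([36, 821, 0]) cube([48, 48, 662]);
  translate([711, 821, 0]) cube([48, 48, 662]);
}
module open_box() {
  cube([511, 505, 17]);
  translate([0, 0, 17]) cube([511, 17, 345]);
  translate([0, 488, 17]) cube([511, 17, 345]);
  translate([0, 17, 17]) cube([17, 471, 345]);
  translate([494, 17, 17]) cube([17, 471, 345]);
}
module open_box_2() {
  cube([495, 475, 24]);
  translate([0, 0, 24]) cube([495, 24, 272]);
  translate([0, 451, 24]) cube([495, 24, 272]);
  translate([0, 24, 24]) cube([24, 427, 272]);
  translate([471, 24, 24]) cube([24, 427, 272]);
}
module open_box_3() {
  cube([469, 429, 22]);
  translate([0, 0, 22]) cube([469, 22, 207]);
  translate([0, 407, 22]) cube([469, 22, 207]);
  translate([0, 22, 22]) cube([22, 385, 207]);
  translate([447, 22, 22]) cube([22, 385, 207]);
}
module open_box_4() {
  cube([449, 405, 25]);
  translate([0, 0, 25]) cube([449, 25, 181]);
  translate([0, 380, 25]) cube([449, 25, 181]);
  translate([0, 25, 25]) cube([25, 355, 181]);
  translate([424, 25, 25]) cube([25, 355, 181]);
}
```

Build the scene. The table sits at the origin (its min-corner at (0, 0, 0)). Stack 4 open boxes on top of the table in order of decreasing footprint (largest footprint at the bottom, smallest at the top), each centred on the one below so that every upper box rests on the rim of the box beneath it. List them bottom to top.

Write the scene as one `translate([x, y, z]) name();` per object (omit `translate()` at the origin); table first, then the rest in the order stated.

table();
translate([142, 200, 706]) open_box();
translate([150, 215, 1068]) open_box_2();
translate([163, 238, 1364]) open_box_3();
translate([173, 250, 1593]) open_box_4();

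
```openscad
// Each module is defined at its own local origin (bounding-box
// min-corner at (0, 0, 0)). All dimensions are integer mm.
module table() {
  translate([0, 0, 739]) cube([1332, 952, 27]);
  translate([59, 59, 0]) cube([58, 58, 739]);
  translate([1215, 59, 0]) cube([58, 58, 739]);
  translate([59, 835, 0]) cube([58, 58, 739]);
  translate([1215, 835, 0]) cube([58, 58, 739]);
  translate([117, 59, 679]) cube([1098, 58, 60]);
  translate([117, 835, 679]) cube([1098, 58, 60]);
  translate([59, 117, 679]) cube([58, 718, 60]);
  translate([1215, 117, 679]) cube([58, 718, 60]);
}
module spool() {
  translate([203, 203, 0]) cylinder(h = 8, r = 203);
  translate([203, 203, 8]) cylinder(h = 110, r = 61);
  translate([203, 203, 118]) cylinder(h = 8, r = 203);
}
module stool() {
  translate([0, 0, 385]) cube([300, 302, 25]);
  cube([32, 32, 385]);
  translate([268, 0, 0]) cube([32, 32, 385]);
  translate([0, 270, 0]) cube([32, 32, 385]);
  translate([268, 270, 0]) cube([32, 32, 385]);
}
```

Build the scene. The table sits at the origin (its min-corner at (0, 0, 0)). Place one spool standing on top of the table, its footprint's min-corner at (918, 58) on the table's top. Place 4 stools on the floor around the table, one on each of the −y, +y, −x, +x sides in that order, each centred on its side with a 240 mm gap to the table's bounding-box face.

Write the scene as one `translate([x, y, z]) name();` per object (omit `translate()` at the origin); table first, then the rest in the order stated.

table();
translate([918, 58, 766]) spool();
translate([516, -542, 0]) stool();
translate([516, 1192, 0]) stool();
translate([-540, 325, 0]) stool();
translate([1572, 325, 0]) stool();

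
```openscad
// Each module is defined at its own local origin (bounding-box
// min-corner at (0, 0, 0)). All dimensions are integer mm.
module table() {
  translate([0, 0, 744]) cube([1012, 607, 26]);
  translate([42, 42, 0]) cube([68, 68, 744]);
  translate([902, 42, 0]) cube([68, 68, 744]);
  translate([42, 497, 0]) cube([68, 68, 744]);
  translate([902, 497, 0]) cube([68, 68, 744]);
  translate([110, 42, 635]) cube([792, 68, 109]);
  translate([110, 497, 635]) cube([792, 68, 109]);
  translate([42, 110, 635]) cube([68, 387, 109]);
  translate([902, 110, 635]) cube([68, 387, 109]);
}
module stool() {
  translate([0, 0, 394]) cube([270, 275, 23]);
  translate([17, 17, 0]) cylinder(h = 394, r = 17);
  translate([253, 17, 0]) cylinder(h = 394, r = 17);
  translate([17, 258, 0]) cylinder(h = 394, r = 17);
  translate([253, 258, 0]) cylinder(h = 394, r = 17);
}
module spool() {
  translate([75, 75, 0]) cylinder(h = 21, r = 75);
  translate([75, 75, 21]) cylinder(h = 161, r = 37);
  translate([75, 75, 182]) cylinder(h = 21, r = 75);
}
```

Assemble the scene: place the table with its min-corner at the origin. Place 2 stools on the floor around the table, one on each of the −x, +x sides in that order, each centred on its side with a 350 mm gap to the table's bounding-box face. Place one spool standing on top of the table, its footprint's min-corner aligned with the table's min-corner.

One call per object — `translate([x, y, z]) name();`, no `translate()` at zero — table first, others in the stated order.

table();
translate([-620, 166, 0]) stool();
translate([1362, 166, 0]) stool();
translate([0, 0, 770]) spool();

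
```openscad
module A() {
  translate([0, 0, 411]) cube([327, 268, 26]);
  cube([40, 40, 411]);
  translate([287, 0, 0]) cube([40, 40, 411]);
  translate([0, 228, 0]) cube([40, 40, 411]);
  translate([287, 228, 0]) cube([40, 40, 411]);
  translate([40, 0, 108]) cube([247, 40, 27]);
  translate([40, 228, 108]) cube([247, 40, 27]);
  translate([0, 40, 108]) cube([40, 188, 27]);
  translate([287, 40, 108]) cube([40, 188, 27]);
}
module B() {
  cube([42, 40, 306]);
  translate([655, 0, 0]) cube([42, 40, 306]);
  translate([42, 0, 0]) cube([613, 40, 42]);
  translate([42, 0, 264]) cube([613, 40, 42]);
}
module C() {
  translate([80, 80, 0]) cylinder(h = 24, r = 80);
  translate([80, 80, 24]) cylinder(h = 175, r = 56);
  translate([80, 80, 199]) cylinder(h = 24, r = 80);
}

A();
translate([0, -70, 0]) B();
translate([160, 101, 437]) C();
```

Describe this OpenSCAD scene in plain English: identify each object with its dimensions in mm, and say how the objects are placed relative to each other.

A is a four-legged stool. The seat is a 327×268×26 mm slab whose top surface is at z = 437 mm; four square legs, each 40×40 mm in cross-section, run from the floor (z = 0) to the underside of the seat, each flush with a corner of the seat. Four stretchers, 40 mm wide and 27 mm tall, connect adjacent legs with their undersides at z = 108 mm, each running between the inner faces of the legs it joins and aligned with the legs' outer faces on the other axis.

B is a picture frame with a 613×222 mm rectangular opening (x by z) and a uniform 42 mm border on every side. Frame depth is 40 mm along y. It is built from two vertical stiles running the full outside height and two horizontal rails spanning the gap between the stiles.

C is a spool: two coaxial disc flanges of radius 80 mm and thickness 24 mm, joined by a core cylinder of radius 56 mm and height 175 mm. The lower flange rests on z = 0 and the three cylinders share a vertical axis.

The picture frame is on the floor beside the stool on its −y side. The spool is on top of the stool.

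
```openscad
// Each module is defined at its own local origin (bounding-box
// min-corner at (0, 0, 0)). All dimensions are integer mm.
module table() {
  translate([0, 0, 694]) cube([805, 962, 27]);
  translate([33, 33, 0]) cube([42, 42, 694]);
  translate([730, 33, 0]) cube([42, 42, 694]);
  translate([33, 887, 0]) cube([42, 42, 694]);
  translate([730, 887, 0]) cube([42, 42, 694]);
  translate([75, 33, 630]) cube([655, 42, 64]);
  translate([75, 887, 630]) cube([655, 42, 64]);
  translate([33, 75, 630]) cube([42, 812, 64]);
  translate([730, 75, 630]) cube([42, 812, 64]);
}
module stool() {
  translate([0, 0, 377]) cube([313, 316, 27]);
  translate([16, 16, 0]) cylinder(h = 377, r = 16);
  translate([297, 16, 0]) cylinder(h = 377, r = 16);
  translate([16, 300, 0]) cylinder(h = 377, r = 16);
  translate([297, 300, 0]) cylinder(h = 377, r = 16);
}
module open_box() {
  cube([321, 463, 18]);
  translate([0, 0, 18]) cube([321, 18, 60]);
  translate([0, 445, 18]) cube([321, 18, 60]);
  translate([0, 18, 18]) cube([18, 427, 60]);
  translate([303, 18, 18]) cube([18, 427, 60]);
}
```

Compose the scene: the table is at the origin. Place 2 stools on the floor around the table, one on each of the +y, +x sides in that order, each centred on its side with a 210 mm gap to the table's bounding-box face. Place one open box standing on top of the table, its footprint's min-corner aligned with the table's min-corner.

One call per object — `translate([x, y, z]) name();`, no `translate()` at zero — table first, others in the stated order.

table();
translate([246, 1172, 0]) stool();
translate([1015, 323, 0]) stool();
translate([0, 0, 721]) open_box();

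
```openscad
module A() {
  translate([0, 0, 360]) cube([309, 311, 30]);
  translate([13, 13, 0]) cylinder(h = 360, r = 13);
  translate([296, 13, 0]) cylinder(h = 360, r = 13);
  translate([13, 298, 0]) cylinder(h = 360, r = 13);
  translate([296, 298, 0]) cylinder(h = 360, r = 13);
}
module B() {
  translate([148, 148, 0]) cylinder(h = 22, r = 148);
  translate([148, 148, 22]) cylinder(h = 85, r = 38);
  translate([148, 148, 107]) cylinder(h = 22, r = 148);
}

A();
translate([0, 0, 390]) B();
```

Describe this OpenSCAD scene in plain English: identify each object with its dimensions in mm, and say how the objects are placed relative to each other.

A is a simple wooden stool: a rectangular seat 309 mm (x) by 311 mm (y), 30 mm thick, top face at z = 390 mm, on four round legs, each 26 mm in diameter. The legs rest on z = 0, each leg's axis is inset half a diameter from the nearest pair of seat edges (so the leg's bounding box is flush with the corner).

B is a spool: two coaxial disc flanges of radius 148 mm and thickness 22 mm, joined by a core cylinder of radius 38 mm and height 85 mm. The lower flange rests on z = 0 and the three cylinders share a vertical axis.

The spool is on top of the stool.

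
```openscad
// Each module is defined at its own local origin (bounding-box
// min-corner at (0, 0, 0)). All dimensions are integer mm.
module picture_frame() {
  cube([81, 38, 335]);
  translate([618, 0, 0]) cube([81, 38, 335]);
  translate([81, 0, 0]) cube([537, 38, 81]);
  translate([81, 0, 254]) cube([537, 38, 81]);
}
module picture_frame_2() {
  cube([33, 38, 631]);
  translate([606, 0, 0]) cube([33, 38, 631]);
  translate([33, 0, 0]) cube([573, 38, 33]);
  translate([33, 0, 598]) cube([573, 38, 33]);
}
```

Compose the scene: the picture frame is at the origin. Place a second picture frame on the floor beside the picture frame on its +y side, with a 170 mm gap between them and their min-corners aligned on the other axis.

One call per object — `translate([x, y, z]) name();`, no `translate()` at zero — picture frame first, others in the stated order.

picture_frame();
translate([0, 208, 0]) picture_frame_2();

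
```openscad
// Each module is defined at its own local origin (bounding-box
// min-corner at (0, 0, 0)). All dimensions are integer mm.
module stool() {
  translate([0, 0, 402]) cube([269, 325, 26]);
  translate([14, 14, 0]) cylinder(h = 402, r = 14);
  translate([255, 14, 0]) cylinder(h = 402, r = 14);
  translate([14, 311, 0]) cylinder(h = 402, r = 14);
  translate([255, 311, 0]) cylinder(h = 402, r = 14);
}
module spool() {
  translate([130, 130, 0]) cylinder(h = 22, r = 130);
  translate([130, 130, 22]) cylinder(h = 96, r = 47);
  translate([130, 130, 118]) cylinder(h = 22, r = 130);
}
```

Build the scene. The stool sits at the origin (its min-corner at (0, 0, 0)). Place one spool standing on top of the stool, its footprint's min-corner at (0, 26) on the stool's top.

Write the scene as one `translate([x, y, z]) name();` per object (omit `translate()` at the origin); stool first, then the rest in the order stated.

stool();
translate([0, 26, 428]) spool();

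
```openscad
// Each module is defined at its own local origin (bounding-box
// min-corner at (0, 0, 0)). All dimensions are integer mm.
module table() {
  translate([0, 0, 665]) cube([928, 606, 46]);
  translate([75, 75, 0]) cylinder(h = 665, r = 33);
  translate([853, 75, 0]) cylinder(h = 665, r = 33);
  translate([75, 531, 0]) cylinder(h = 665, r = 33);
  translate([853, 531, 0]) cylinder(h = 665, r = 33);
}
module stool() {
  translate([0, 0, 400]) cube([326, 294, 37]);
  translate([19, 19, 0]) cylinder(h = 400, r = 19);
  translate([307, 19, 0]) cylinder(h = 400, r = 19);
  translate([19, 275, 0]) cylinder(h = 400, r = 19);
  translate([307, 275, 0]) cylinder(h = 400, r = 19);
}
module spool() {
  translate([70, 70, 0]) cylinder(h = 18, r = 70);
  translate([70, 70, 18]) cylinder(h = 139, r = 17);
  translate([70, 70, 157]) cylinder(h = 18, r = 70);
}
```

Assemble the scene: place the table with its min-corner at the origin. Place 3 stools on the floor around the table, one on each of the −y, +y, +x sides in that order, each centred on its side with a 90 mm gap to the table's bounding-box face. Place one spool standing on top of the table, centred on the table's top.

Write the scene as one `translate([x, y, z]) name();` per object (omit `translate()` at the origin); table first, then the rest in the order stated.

table();
translate([301, -384, 0]) stool();
translate([301, 696, 0]) stool();
translate([1018, 156, 0]) stool();
translate([394, 233, 711]) spool();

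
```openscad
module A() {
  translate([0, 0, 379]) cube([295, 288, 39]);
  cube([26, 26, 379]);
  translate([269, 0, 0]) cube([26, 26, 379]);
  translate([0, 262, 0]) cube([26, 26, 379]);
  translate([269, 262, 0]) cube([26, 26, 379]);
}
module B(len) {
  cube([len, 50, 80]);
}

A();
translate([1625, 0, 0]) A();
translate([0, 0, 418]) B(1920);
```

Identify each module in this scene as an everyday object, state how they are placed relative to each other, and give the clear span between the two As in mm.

Second stool starts at x = 1625; first ends at x = 295; clear span = 1625 − 295 = 1330 mm.

A is a stool. B is a beam. A beam spans the tops of two stools. The clear span between the two stools is 1330 mm.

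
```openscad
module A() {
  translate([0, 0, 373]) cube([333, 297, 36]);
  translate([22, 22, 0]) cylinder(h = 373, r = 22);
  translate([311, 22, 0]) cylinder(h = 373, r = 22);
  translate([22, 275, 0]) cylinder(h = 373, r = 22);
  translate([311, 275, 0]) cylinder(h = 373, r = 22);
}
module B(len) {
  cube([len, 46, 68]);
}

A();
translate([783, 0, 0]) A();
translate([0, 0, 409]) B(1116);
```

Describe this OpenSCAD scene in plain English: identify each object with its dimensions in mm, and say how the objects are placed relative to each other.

A is a four-legged stool. The seat is a 333×297×36 mm slab whose top surface is at z = 409 mm; four round legs, each 44 mm in diameter, run from the floor (z = 0) to the underside of the seat, each leg's axis is inset half a diameter from the nearest pair of seat edges (so the leg's bounding box is flush with the corner).

B is a rectangular beam 1116 mm long (x), 46 mm deep (y), 68 mm thick (z).

The beam spans the tops of two stools placed 450 mm apart, resting at z = 409 mm.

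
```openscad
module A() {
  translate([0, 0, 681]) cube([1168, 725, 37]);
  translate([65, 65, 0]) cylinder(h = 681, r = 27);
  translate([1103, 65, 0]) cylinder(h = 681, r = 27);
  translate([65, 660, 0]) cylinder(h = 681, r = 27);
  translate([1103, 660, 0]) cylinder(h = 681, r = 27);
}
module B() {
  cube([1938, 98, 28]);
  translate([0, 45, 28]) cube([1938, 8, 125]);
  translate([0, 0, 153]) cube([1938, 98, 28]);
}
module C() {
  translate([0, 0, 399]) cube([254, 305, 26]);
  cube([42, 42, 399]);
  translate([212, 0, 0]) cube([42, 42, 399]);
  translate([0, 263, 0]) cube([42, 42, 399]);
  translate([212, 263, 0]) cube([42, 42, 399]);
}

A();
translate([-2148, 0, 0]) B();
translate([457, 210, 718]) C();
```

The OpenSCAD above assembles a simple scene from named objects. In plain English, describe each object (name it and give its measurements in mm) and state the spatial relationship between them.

A is a table with a 1168×725 mm rectangular top, 37 mm thick, top surface at z = 718 mm, supported by four round legs of 54 mm diameter, each leg's bounding box inset 38 mm from the nearest pair of top edges, running from the floor.

B is an I-beam lying along x, 1938 mm long. Overall section height 181 mm. Two flanges 98 mm wide (y) and 28 mm thick, one on the floor and one at the top; a web 8 mm thick runs between them, centred on the flange width.

C is a simple wooden stool: a rectangular seat 254 mm (x) by 305 mm (y), 26 mm thick, top face at z = 425 mm, on four square legs, each 42×42 mm in cross-section. The legs rest on z = 0, each flush with a corner of the seat.

The I-beam is on the floor beside the table on its −x side. The stool is on top of the table, centred.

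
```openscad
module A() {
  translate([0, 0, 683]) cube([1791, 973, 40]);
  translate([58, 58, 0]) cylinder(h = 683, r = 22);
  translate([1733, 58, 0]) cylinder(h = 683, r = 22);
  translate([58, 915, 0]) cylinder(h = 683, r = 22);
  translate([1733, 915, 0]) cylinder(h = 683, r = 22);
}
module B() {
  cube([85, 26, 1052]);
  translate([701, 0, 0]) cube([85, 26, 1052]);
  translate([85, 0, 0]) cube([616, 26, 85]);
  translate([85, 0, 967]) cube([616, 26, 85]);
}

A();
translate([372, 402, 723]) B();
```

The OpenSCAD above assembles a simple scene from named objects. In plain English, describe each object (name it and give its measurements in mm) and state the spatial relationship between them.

A is a table: top 1791 mm (x) × 973 mm (y), 40 mm thick, upper face at z = 723 mm, on four round legs of 44 mm diameter, each leg's bounding box inset 36 mm from the nearest pair of top edges, running from z = 0 to the bottom of the top.

B is a rectangular picture frame lying in the x–z plane (depth along y). The opening is 616 mm wide (x) by 882 mm tall (z), surrounded by a border 85 mm wide on all four sides. The frame is 26 mm deep and is made of two full-height vertical stiles with two horizontal rails fitted between them.

The picture frame is on top of the table.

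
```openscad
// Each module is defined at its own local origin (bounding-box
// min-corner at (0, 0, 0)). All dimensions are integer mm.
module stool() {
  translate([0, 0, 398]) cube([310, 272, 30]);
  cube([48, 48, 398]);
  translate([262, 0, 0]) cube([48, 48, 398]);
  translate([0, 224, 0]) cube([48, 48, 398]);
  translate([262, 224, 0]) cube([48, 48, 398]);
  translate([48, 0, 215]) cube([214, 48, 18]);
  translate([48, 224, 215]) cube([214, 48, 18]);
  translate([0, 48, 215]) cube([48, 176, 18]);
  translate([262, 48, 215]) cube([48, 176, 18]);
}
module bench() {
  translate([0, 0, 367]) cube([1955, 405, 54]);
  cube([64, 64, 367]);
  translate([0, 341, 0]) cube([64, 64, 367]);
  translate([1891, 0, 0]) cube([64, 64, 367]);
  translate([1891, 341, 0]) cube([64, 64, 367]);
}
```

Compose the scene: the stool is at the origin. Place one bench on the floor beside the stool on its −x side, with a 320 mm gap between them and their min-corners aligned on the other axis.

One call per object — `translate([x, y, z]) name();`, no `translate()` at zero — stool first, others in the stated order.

stool();
translate([-2275, 0, 0]) bench();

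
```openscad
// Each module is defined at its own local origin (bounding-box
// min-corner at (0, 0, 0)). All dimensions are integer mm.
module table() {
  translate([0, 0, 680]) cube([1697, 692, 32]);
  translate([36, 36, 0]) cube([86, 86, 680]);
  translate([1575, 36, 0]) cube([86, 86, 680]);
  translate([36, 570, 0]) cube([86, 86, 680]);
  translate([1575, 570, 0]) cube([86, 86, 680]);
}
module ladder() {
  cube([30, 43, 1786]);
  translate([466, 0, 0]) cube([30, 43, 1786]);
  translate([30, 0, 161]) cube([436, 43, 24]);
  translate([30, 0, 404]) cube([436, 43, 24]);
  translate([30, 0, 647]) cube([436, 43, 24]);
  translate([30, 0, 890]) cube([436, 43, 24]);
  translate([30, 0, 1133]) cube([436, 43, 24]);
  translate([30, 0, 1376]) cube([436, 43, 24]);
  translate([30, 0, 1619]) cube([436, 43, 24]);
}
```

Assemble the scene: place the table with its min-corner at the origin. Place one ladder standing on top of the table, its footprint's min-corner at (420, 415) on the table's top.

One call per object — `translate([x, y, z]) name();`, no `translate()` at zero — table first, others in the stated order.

table();
translate([420, 415, 712]) ladder();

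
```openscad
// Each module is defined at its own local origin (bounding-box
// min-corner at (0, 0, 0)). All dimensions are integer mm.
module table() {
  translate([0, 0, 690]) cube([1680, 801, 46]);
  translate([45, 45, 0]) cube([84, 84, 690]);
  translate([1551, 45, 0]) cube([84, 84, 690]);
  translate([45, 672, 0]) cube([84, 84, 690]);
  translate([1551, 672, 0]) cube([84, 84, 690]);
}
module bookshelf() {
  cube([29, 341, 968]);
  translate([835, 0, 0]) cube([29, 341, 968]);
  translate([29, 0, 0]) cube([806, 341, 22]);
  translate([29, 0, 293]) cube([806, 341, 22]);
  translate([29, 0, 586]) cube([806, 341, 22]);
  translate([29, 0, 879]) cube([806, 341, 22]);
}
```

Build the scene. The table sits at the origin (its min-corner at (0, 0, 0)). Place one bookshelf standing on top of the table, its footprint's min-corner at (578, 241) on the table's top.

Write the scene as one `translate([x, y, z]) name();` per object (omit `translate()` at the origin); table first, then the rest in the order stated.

table();
translate([578, 241, 736]) bookshelf();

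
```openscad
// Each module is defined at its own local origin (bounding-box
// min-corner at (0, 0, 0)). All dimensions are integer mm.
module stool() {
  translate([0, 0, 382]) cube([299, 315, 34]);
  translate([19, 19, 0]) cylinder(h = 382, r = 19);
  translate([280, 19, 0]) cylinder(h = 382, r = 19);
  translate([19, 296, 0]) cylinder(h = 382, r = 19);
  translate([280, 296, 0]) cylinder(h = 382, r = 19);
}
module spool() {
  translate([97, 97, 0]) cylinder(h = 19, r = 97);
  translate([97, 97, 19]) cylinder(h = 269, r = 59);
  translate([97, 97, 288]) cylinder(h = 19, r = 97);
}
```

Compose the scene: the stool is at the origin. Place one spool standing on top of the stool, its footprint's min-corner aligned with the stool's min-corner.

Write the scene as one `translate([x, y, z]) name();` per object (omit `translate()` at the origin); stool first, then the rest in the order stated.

stool();
translate([0, 0, 416]) spool();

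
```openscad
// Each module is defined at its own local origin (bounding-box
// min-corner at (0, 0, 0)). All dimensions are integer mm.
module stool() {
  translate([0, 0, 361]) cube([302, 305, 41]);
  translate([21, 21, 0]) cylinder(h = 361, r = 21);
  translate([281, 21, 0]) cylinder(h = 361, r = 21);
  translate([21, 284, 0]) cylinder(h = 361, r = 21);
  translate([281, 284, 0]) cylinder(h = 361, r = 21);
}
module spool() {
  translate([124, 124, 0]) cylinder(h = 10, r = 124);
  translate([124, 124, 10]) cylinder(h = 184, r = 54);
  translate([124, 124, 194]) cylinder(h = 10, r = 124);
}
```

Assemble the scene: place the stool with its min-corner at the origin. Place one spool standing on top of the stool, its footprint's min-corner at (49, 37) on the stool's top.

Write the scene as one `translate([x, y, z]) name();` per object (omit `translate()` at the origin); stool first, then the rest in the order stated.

stool();
translate([49, 37, 402]) spool();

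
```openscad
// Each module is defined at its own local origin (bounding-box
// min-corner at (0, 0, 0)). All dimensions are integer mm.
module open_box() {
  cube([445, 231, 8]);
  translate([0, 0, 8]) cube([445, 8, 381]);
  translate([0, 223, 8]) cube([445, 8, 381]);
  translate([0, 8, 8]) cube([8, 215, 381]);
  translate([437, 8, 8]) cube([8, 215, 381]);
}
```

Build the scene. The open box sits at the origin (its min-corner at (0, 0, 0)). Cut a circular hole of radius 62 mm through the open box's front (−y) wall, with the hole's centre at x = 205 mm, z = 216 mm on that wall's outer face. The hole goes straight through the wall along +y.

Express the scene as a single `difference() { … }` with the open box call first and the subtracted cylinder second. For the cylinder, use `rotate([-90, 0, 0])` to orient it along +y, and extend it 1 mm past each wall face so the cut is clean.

difference() {
  open_box();
  translate([205, -1, 216]) rotate([-90, 0, 0]) cylinder(h = 10, r = 62);
}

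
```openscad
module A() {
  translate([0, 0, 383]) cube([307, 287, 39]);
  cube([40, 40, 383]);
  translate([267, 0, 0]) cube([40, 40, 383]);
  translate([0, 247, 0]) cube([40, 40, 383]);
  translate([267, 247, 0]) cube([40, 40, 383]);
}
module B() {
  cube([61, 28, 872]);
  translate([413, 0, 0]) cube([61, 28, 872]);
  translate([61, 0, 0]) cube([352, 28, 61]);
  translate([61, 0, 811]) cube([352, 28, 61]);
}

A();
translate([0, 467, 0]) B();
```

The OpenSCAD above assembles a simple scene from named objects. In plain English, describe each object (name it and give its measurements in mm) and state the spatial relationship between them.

A is a simple wooden stool: a rectangular seat 307 mm (x) by 287 mm (y), 39 mm thick, top face at z = 422 mm, on four square legs, each 40×40 mm in cross-section. The legs rest on z = 0, each flush with a corner of the seat.

B is a picture frame with a 352×750 mm rectangular opening (x by z) and a uniform 61 mm border on every side. Frame depth is 28 mm along y. It is built from two vertical stiles running the full outside height and two horizontal rails spanning the gap between the stiles.

The picture frame is on the floor beside the stool on its +y side.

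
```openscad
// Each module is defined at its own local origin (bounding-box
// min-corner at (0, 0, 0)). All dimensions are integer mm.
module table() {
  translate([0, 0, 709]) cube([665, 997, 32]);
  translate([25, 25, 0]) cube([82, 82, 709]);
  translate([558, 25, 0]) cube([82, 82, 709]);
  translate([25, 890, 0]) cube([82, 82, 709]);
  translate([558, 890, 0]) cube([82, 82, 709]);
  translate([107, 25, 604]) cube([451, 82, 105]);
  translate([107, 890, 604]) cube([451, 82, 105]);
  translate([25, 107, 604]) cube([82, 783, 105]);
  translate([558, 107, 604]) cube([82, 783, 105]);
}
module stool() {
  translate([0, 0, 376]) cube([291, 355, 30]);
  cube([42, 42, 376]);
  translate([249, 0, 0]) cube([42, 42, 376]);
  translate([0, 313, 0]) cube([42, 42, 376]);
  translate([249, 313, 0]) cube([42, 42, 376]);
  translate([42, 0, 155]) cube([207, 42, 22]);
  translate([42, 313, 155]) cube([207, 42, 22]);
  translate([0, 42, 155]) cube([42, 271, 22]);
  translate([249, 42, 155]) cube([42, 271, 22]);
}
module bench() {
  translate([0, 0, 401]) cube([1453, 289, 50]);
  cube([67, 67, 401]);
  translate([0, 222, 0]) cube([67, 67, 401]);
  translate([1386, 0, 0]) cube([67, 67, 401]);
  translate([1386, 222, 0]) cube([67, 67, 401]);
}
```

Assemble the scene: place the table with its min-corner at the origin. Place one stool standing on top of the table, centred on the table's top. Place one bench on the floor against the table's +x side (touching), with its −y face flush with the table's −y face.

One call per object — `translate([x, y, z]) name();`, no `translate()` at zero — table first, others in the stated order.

table();
translate([187, 321, 741]) stool();
translate([665, 0, 0]) bench();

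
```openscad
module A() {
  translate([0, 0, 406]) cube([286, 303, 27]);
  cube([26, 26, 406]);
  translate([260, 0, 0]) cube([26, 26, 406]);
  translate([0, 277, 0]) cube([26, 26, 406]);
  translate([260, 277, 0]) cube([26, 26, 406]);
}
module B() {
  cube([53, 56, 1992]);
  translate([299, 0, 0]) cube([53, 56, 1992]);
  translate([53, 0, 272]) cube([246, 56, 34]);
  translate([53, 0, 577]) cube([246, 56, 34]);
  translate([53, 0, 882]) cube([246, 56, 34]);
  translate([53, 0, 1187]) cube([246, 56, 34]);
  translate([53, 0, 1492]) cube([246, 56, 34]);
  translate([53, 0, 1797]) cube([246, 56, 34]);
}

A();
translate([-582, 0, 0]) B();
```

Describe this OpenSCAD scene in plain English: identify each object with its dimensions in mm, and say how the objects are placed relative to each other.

A is a four-legged stool. The seat is a 286×303×27 mm slab whose top surface is at z = 433 mm; four square legs, each 26×26 mm in cross-section, run from the floor (z = 0) to the underside of the seat, each flush with a corner of the seat.

B is a straight ladder. Two 53×56 mm vertical rails, 1992 mm tall, stand 352 mm apart (outside-to-outside) with their front faces coplanar on the −y side. 6 rungs, each 56 mm deep and 34 mm tall, span between the inner faces of the rails, front faces flush with the rails. The lowest rung's underside is at z = 272 mm and rungs are spaced 305 mm apart (underside to underside).

The ladder is on the floor beside the stool on its −x side.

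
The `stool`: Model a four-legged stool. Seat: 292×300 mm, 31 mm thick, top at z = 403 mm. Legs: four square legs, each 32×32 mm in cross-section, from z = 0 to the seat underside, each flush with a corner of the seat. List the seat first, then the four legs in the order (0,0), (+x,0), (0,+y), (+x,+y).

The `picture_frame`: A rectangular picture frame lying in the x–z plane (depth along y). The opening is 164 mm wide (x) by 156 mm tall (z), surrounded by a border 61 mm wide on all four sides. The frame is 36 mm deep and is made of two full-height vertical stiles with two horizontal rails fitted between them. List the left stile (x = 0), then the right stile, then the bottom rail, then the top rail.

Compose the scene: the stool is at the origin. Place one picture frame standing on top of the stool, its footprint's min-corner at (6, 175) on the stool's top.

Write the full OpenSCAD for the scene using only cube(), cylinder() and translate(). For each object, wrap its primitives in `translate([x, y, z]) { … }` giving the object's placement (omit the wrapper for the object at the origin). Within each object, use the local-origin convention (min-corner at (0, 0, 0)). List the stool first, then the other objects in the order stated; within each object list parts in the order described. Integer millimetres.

translate([0, 0, 372]) cube([292, 300, 31]);
cube([32, 32, 372]);
translate([260, 0, 0]) cube([32, 32, 372]);
translate([0, 268, 0]) cube([32, 32, 372]);
translate([260, 268, 0]) cube([32, 32, 372]);
translate([6, 175, 403]) {
  cube([61, 36, 278]);
  translate([225, 0, 0]) cube([61, 36, 278]);
  translate([61, 0, 0]) cube([164, 36, 61]);
  translate([61, 0, 217]) cube([164, 36, 61]);
}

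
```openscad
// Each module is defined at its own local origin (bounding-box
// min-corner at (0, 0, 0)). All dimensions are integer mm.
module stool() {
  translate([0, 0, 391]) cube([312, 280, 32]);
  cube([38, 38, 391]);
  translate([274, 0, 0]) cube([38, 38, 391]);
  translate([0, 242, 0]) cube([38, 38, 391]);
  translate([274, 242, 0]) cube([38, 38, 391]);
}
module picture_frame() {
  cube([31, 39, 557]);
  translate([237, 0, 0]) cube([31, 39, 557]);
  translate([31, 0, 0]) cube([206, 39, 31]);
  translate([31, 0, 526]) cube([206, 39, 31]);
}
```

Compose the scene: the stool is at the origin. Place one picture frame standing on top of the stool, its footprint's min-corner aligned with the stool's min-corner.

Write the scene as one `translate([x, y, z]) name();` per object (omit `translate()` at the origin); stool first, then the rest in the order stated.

stool();
translate([0, 0, 423]) picture_frame();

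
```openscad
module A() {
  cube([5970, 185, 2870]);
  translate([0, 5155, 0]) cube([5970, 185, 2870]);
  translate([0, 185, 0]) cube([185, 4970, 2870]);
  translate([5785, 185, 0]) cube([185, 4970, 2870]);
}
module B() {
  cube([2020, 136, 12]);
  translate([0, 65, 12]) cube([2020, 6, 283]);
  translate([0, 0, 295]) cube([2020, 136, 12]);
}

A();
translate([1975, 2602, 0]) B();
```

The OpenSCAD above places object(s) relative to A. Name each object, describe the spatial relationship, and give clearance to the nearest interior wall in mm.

Clearances: x = 1790, y = 2417; minimum 1790 mm.

A is a house frame. B is an I-beam. The I-beam sits inside the house frame, centred. The clearance to the nearest interior wall is 1790 mm.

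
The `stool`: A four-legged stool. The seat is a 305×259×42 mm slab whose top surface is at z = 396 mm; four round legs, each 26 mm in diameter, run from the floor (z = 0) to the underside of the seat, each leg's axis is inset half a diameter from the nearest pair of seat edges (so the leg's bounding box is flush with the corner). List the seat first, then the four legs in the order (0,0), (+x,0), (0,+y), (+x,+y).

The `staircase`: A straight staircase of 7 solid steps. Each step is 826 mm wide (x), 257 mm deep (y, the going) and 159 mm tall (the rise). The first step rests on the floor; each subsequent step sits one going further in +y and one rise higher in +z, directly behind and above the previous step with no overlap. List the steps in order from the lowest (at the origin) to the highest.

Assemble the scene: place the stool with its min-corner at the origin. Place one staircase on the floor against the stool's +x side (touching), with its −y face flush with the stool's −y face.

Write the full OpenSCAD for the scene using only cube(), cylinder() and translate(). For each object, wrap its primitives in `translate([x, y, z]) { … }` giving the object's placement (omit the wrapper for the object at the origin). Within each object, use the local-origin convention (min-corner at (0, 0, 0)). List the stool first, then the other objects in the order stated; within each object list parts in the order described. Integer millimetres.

translate([0, 0, 354]) cube([305, 259, 42]);
translate([13, 13, 0]) cylinder(h = 354, r = 13);
translate([292, 13, 0]) cylinder(h = 354, r = 13);
translate([13, 246, 0]) cylinder(h = 354, r = 13);
translate([292, 246, 0]) cylinder(h = 354, r = 13);
translate([305, 0, 0]) {
  cube([826, 257, 159]);
  translate([0, 257, 159]) cube([826, 257, 159]);
  translate([0, 514, 318]) cube([826, 257, 159]);
  translate([0, 771, 477]) cube([826, 257, 159]);
  translate([0, 1028, 636]) cube([826, 257, 159]);
  translate([0, 1285, 795]) cube([826, 257, 159]);
  translate([0, 1542, 954]) cube([826, 257, 159]);
}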